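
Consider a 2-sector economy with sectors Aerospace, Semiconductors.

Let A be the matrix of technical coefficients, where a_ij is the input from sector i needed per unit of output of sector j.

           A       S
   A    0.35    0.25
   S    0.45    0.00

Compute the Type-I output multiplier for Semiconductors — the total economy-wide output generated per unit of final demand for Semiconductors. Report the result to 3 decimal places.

m_S = 1.674

I − A =
  [   0.65    -0.25]
  [  -0.45     1.00]
det(I−A) = (0.65)(1.00) − (-0.25)(-0.45) = 0.5375
adj(I−A) = [[1.00, 0.25], [0.45, 0.65]]
(I − A)⁻¹ = adj(I−A) / det(I−A) ≈
  [   1.8605     0.4651]
  [   0.8372     1.2093]
The output multiplier for sector j is the column-j sum of the Leontief inverse (I − A)⁻¹ = adj(I−A) / det(I−A).
Column S of adj(I−A): (0.25, 0.65); det(I−A) = 0.5375.
m_S = (0.25 + 0.65) / 0.5375 = 0.90 / 0.5375 ≈ 1.674.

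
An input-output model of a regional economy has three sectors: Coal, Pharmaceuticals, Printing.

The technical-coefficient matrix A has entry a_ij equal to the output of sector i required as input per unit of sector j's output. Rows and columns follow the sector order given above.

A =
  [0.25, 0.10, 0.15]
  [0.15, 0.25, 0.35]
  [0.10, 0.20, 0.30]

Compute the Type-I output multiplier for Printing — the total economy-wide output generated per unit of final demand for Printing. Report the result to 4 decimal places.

m_3 = 3.1461

I − A =
  [   0.75    -0.10    -0.15]
  [  -0.15     0.75    -0.35]
  [  -0.10    -0.20     0.70]
Cofactors of I−A, C_ij = (−1)^(i+j)·(minor ij) (rows/columns in the sector order above):
  C_11 = (0.75)(0.70) − (-0.35)(-0.20) = 0.4550
  C_12 = −[(-0.15)(0.70) − (-0.35)(-0.10)] = 0.1400
  C_13 = (-0.15)(-0.20) − (0.75)(-0.10) = 0.1050
  C_21 = −[(-0.10)(0.70) − (-0.15)(-0.20)] = 0.1000
  C_22 = (0.75)(0.70) − (-0.15)(-0.10) = 0.5100
  C_23 = −[(0.75)(-0.20) − (-0.10)(-0.10)] = 0.1600
  C_31 = (-0.10)(-0.35) − (-0.15)(0.75) = 0.1475
  C_32 = −[(0.75)(-0.35) − (-0.15)(-0.15)] = 0.2850
  C_33 = (0.75)(0.75) − (-0.10)(-0.15) = 0.5475
det(I−A) = Σ_j (I−A)_1j·C_1j = (0.75)(0.4550) + (-0.10)(0.1400) + (-0.15)(0.1050) = 0.3115
adj(I−A) = Cᵀ =
  [ 0.4550   0.1000   0.1475]
  [ 0.1400   0.5100   0.2850]
  [ 0.1050   0.1600   0.5475]
(I − A)⁻¹ = adj(I−A) / det(I−A) ≈
  [   1.46067     0.32103     0.47352]
  [   0.44944     1.63724     0.91493]
  [   0.33708     0.51364     1.75762]
The output multiplier for sector j is the column-j sum of the Leontief inverse (I − A)⁻¹ = adj(I−A) / det(I−A).
Column 3 of adj(I−A): (0.1475, 0.2850, 0.5475); det(I−A) = 0.3115.
m_3 = (0.1475 + 0.2850 + 0.5475) / 0.3115 = 0.98 / 0.3115 ≈ 3.1461.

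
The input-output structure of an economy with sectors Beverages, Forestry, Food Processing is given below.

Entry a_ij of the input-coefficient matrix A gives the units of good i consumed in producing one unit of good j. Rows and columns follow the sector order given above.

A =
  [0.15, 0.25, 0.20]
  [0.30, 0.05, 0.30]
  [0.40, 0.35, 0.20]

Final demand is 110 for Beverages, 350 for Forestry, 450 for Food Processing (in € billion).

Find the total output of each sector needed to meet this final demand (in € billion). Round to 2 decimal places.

I − A =
  [   0.85    -0.25    -0.20]
  [  -0.30     0.95    -0.30]
  [  -0.40    -0.35     0.80]
Cofactors of I−A, C_ij = (−1)^(i+j)·(minor ij) (rows/columns in the sector order above):
  C_11 = (0.95)(0.80) − (-0.30)(-0.35) = 0.6550
  C_12 = −[(-0.30)(0.80) − (-0.30)(-0.40)] = 0.3600
  C_13 = (-0.30)(-0.35) − (0.95)(-0.40) = 0.4850
  C_21 = −[(-0.25)(0.80) − (-0.20)(-0.35)] = 0.2700
  C_22 = (0.85)(0.80) − (-0.20)(-0.40) = 0.6000
  C_23 = −[(0.85)(-0.35) − (-0.25)(-0.40)] = 0.3975
  C_31 = (-0.25)(-0.30) − (-0.20)(0.95) = 0.2650
  C_32 = −[(0.85)(-0.30) − (-0.20)(-0.30)] = 0.3150
  C_33 = (0.85)(0.95) − (-0.25)(-0.30) = 0.7325
det(I−A) = Σ_j (I−A)_1j·C_1j = (0.85)(0.6550) + (-0.25)(0.3600) + (-0.20)(0.4850) = 0.36975
adj(I−A) = Cᵀ =
  [ 0.6550   0.2700   0.2650]
  [ 0.3600   0.6000   0.3150]
  [ 0.4850   0.3975   0.7325]
(I − A)⁻¹ = adj(I−A) / det(I−A) ≈
  [   1.7715     0.7302     0.7167]
  [   0.9736     1.6227     0.8519]
  [   1.3117     1.0751     1.9811]
x = (I − A)⁻¹ d = adj(I−A)·d / det(I−A), with det(I−A) = 0.36975:
  x_1 = (0.6550·110 + 0.2700·350 + 0.2650·450) / 0.36975 = 285.80 / 0.36975 ≈ 772.95
  x_2 = (0.3600·110 + 0.6000·350 + 0.3150·450) / 0.36975 = 391.35 / 0.36975 ≈ 1058.42
  x_3 = (0.4850·110 + 0.3975·350 + 0.7325·450) / 0.36975 = 522.10 / 0.36975 ≈ 1412.04

x_1 = 772.95, x_2 = 1058.42, x_3 = 1412.04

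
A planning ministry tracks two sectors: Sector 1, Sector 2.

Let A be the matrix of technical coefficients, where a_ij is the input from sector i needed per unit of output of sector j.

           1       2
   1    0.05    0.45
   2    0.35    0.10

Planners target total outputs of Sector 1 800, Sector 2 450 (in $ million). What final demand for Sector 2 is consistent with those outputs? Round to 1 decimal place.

I − A =
  [   0.95    -0.45]
  [  -0.35     0.90]
d = (I − A) x:
  d_1 = (+0.95)·800 + (-0.45)·450 = 557.5
  d_2 = (-0.35)·800 + (+0.90)·450 = 125.0

d_2 = 125.0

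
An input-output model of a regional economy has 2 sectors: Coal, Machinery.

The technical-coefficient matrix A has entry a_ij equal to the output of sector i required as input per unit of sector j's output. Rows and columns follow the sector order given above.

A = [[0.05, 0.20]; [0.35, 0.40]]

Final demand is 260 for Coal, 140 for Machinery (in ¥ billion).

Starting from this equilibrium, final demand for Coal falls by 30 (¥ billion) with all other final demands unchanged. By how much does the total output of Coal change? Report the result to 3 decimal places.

Δx_C = -36.000

I − A =
  [   0.95    -0.20]
  [  -0.35     0.60]
det(I−A) = (0.95)(0.60) − (-0.20)(-0.35) = 0.5000
adj(I−A) = [[0.60, 0.20], [0.35, 0.95]]
(I − A)⁻¹ = adj(I−A) / det(I−A) ≈
  [   1.2000     0.4000]
  [   0.7000     1.9000]
Δx = (I − A)⁻¹ Δd with Δd having -30 in the Coal component and 0 elsewhere.
So Δx_C = L_CC · (-30), where L_CC = adj(I−A)_CC / det(I−A) = 0.60 / 0.5000.
Δx_C = 0.60 × (-30) / 0.5000 = -18.00 / 0.5000 = -36.000.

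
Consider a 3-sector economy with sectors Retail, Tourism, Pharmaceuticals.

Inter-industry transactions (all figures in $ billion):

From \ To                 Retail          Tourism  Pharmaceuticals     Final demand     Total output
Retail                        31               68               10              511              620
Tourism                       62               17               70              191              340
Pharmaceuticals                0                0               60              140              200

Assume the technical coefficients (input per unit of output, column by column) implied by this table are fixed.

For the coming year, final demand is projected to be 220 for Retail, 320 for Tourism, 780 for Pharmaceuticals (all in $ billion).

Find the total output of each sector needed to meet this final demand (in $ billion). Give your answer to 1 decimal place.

x_R = 457.7, x_T = 795.5, x_P = 1114.3

Technical coefficients a_ij = z_ij / X_j:
  a_RR = 31/620 = 0.05, a_TR = 62/620 = 0.10, a_PR = 0/620 = 0.00
  a_RT = 68/340 = 0.20, a_TT = 17/340 = 0.05, a_PT = 0/340 = 0.00
  a_RP = 10/200 = 0.05, a_TP = 70/200 = 0.35, a_PP = 60/200 = 0.30
I − A =
  [   0.95    -0.20    -0.05]
  [  -0.10     0.95    -0.35]
  [   0.00     0.00     0.70]
Cofactors of I−A, C_ij = (−1)^(i+j)·(minor ij) (rows/columns in the sector order above):
  C_11 = (0.95)(0.70) − (-0.35)(0.00) = 0.6650
  C_12 = −[(-0.10)(0.70) − (-0.35)(0.00)] = 0.0700
  C_13 = (-0.10)(0.00) − (0.95)(0.00) = 0.0000
  C_21 = −[(-0.20)(0.70) − (-0.05)(0.00)] = 0.1400
  C_22 = (0.95)(0.70) − (-0.05)(0.00) = 0.6650
  C_23 = −[(0.95)(0.00) − (-0.20)(0.00)] = 0.0000
  C_31 = (-0.20)(-0.35) − (-0.05)(0.95) = 0.1175
  C_32 = −[(0.95)(-0.35) − (-0.05)(-0.10)] = 0.3375
  C_33 = (0.95)(0.95) − (-0.20)(-0.10) = 0.8825
det(I−A) = Σ_j (I−A)_1j·C_1j = (0.95)(0.6650) + (-0.20)(0.0700) + (-0.05)(0.0000) = 0.61775
adj(I−A) = Cᵀ =
  [ 0.6650   0.1400   0.1175]
  [ 0.0700   0.6650   0.3375]
  [ 0.0000   0.0000   0.8825]
(I − A)⁻¹ = adj(I−A) / det(I−A) ≈
  [   1.0765     0.2266     0.1902]
  [   0.1133     1.0765     0.5463]
  [   0.0000     0.0000     1.4286]
x = (I − A)⁻¹ d = adj(I−A)·d / det(I−A), with det(I−A) = 0.61775:
  x_R = (0.6650·220 + 0.1400·320 + 0.1175·780) / 0.61775 = 282.75 / 0.61775 ≈ 457.7
  x_T = (0.0700·220 + 0.6650·320 + 0.3375·780) / 0.61775 = 491.45 / 0.61775 ≈ 795.5
  x_P = (0.0000·220 + 0.0000·320 + 0.8825·780) / 0.61775 = 688.35 / 0.61775 ≈ 1114.3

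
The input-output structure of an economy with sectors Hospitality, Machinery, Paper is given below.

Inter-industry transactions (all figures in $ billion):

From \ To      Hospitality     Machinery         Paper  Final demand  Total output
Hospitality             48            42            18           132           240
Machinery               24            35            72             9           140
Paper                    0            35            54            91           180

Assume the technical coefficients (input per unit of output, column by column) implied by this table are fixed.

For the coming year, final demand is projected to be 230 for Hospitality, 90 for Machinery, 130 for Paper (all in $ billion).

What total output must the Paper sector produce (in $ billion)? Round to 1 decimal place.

Technical coefficients a_ij = z_ij / X_j:
  a_HH = 48/240 = 0.20, a_MH = 24/240 = 0.10, a_PH = 0/240 = 0.00
  a_HM = 42/140 = 0.30, a_MM = 35/140 = 0.25, a_PM = 35/140 = 0.25
  a_HP = 18/180 = 0.10, a_MP = 72/180 = 0.40, a_PP = 54/180 = 0.30
I − A =
  [   0.80    -0.30    -0.10]
  [  -0.10     0.75    -0.40]
  [   0.00    -0.25     0.70]
Cofactors of I−A, C_ij = (−1)^(i+j)·(minor ij) (rows/columns in the sector order above):
  C_11 = (0.75)(0.70) − (-0.40)(-0.25) = 0.4250
  C_12 = −[(-0.10)(0.70) − (-0.40)(0.00)] = 0.0700
  C_13 = (-0.10)(-0.25) − (0.75)(0.00) = 0.0250
  C_21 = −[(-0.30)(0.70) − (-0.10)(-0.25)] = 0.2350
  C_22 = (0.80)(0.70) − (-0.10)(0.00) = 0.5600
  C_23 = −[(0.80)(-0.25) − (-0.30)(0.00)] = 0.2000
  C_31 = (-0.30)(-0.40) − (-0.10)(0.75) = 0.1950
  C_32 = −[(0.80)(-0.40) − (-0.10)(-0.10)] = 0.3300
  C_33 = (0.80)(0.75) − (-0.30)(-0.10) = 0.5700
det(I−A) = Σ_j (I−A)_1j·C_1j = (0.80)(0.4250) + (-0.30)(0.0700) + (-0.10)(0.0250) = 0.3165
adj(I−A) = Cᵀ =
  [ 0.4250   0.2350   0.1950]
  [ 0.0700   0.5600   0.3300]
  [ 0.0250   0.2000   0.5700]
(I − A)⁻¹ = adj(I−A) / det(I−A) ≈
  [   1.3428     0.7425     0.6161]
  [   0.2212     1.7694     1.0427]
  [   0.0790     0.6319     1.8009]
x = (I − A)⁻¹ d = adj(I−A)·d / det(I−A), with det(I−A) = 0.3165:
  x_H = (0.4250·230 + 0.2350·90 + 0.1950·130) / 0.3165 = 144.25 / 0.3165 ≈ 455.8
  x_M = (0.0700·230 + 0.5600·90 + 0.3300·130) / 0.3165 = 109.40 / 0.3165 ≈ 345.7
  x_P = (0.0250·230 + 0.2000·90 + 0.5700·130) / 0.3165 = 97.85 / 0.3165 ≈ 309.2

x_P = 309.2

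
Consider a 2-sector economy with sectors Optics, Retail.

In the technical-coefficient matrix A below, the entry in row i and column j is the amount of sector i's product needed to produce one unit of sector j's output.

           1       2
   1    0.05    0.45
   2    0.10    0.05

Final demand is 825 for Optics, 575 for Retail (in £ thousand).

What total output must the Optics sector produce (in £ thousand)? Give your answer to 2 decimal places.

x_1 = 1215.74

I − A =
  [   0.95    -0.45]
  [  -0.10     0.95]
det(I−A) = (0.95)(0.95) − (-0.45)(-0.10) = 0.8575
adj(I−A) = [[0.95, 0.45], [0.10, 0.95]]
(I − A)⁻¹ = adj(I−A) / det(I−A) ≈
  [   1.1079     0.5248]
  [   0.1166     1.1079]
x = (I − A)⁻¹ d = adj(I−A)·d / det(I−A), with det(I−A) = 0.8575:
  x_1 = (0.95·825 + 0.45·575) / 0.8575 = 1042.50 / 0.8575 ≈ 1215.74
  x_2 = (0.10·825 + 0.95·575) / 0.8575 = 628.75 / 0.8575 ≈ 733.24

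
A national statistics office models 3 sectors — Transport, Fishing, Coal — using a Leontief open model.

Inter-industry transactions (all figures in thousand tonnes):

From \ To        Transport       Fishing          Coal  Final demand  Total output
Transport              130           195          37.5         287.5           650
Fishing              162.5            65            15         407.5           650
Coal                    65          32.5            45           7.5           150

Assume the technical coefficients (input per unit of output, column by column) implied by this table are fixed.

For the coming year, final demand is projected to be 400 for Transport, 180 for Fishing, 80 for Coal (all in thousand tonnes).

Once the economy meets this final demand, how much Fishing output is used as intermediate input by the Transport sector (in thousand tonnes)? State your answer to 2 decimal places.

z_21 = 185.29

Technical coefficients a_ij = z_ij / X_j:
  a_11 = 130/650 = 0.20, a_21 = 162.5/650 = 0.25, a_31 = 65/650 = 0.10
  a_12 = 195/650 = 0.30, a_22 = 65/650 = 0.10, a_32 = 32.5/650 = 0.05
  a_13 = 37.5/150 = 0.25, a_23 = 15/150 = 0.10, a_33 = 45/150 = 0.30
I − A =
  [   0.80    -0.30    -0.25]
  [  -0.25     0.90    -0.10]
  [  -0.10    -0.05     0.70]
Cofactors of I−A, C_ij = (−1)^(i+j)·(minor ij) (rows/columns in the sector order above):
  C_11 = (0.90)(0.70) − (-0.10)(-0.05) = 0.6250
  C_12 = −[(-0.25)(0.70) − (-0.10)(-0.10)] = 0.1850
  C_13 = (-0.25)(-0.05) − (0.90)(-0.10) = 0.1025
  C_21 = −[(-0.30)(0.70) − (-0.25)(-0.05)] = 0.2225
  C_22 = (0.80)(0.70) − (-0.25)(-0.10) = 0.5350
  C_23 = −[(0.80)(-0.05) − (-0.30)(-0.10)] = 0.0700
  C_31 = (-0.30)(-0.10) − (-0.25)(0.90) = 0.2550
  C_32 = −[(0.80)(-0.10) − (-0.25)(-0.25)] = 0.1425
  C_33 = (0.80)(0.90) − (-0.30)(-0.25) = 0.6450
det(I−A) = Σ_j (I−A)_1j·C_1j = (0.80)(0.6250) + (-0.30)(0.1850) + (-0.25)(0.1025) = 0.418875
adj(I−A) = Cᵀ =
  [ 0.6250   0.2225   0.2550]
  [ 0.1850   0.5350   0.1425]
  [ 0.1025   0.0700   0.6450]
(I − A)⁻¹ = adj(I−A) / det(I−A) ≈
  [   1.4921     0.5312     0.6088]
  [   0.4417     1.2772     0.3402]
  [   0.2447     0.1671     1.5398]
First solve x = (I − A)⁻¹ d = adj(I−A)·d / det(I−A); in particular x_1 = (0.6250·400 + 0.2225·180 + 0.2550·80) / 0.418875 = 310.45 / 0.418875 ≈ 741.1519.
Intermediate flow from 2 to 1: z_21 = a_21 · x_1 = 0.25 × 310.45 / 0.418875 = 77.6125 / 0.418875 ≈ 185.29.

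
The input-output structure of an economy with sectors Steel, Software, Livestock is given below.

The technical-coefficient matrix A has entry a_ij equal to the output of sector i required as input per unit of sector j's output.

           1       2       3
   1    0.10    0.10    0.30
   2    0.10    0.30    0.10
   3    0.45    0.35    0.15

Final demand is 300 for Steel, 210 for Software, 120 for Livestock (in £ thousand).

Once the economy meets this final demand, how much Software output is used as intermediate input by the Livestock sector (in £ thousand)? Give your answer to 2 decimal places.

z_23 = 66.06

I − A =
  [   0.90    -0.10    -0.30]
  [  -0.10     0.70    -0.10]
  [  -0.45    -0.35     0.85]
Cofactors of I−A, C_ij = (−1)^(i+j)·(minor ij) (rows/columns in the sector order above):
  C_11 = (0.70)(0.85) − (-0.10)(-0.35) = 0.5600
  C_12 = −[(-0.10)(0.85) − (-0.10)(-0.45)] = 0.1300
  C_13 = (-0.10)(-0.35) − (0.70)(-0.45) = 0.3500
  C_21 = −[(-0.10)(0.85) − (-0.30)(-0.35)] = 0.1900
  C_22 = (0.90)(0.85) − (-0.30)(-0.45) = 0.6300
  C_23 = −[(0.90)(-0.35) − (-0.10)(-0.45)] = 0.3600
  C_31 = (-0.10)(-0.10) − (-0.30)(0.70) = 0.2200
  C_32 = −[(0.90)(-0.10) − (-0.30)(-0.10)] = 0.1200
  C_33 = (0.90)(0.70) − (-0.10)(-0.10) = 0.6200
det(I−A) = Σ_j (I−A)_1j·C_1j = (0.90)(0.5600) + (-0.10)(0.1300) + (-0.30)(0.3500) = 0.3860
adj(I−A) = Cᵀ =
  [ 0.5600   0.1900   0.2200]
  [ 0.1300   0.6300   0.1200]
  [ 0.3500   0.3600   0.6200]
(I − A)⁻¹ = adj(I−A) / det(I−A) ≈
  [   1.4508     0.4922     0.5699]
  [   0.3368     1.6321     0.3109]
  [   0.9067     0.9326     1.6062]
First solve x = (I − A)⁻¹ d = adj(I−A)·d / det(I−A); in particular x_3 = (0.3500·300 + 0.3600·210 + 0.6200·120) / 0.3860 = 255.00 / 0.3860 ≈ 660.6218.
Intermediate flow from 2 to 3: z_23 = a_23 · x_3 = 0.10 × 255.00 / 0.3860 = 25.50 / 0.3860 ≈ 66.06.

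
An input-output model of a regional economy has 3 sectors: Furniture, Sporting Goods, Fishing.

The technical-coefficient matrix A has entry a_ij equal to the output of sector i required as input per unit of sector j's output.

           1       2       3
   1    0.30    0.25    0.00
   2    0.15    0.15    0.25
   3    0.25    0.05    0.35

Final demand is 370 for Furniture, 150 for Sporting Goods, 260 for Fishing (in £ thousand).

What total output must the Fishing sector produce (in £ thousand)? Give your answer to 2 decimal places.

x_3 = 712.94

I − A =
  [   0.70    -0.25     0.00]
  [  -0.15     0.85    -0.25]
  [  -0.25    -0.05     0.65]
Cofactors of I−A, C_ij = (−1)^(i+j)·(minor ij) (rows/columns in the sector order above):
  C_11 = (0.85)(0.65) − (-0.25)(-0.05) = 0.5400
  C_12 = −[(-0.15)(0.65) − (-0.25)(-0.25)] = 0.1600
  C_13 = (-0.15)(-0.05) − (0.85)(-0.25) = 0.2200
  C_21 = −[(-0.25)(0.65) − (0.00)(-0.05)] = 0.1625
  C_22 = (0.70)(0.65) − (0.00)(-0.25) = 0.4550
  C_23 = −[(0.70)(-0.05) − (-0.25)(-0.25)] = 0.0975
  C_31 = (-0.25)(-0.25) − (0.00)(0.85) = 0.0625
  C_32 = −[(0.70)(-0.25) − (0.00)(-0.15)] = 0.1750
  C_33 = (0.70)(0.85) − (-0.25)(-0.15) = 0.5575
det(I−A) = Σ_j (I−A)_1j·C_1j = (0.70)(0.5400) + (-0.25)(0.1600) + (0.00)(0.2200) = 0.3380
adj(I−A) = Cᵀ =
  [ 0.5400   0.1625   0.0625]
  [ 0.1600   0.4550   0.1750]
  [ 0.2200   0.0975   0.5575]
(I − A)⁻¹ = adj(I−A) / det(I−A) ≈
  [   1.5976     0.4808     0.1849]
  [   0.4734     1.3462     0.5178]
  [   0.6509     0.2885     1.6494]
x = (I − A)⁻¹ d = adj(I−A)·d / det(I−A), with det(I−A) = 0.3380:
  x_1 = (0.5400·370 + 0.1625·150 + 0.0625·260) / 0.3380 = 240.425 / 0.3380 ≈ 711.32
  x_2 = (0.1600·370 + 0.4550·150 + 0.1750·260) / 0.3380 = 172.95 / 0.3380 ≈ 511.69
  x_3 = (0.2200·370 + 0.0975·150 + 0.5575·260) / 0.3380 = 240.975 / 0.3380 ≈ 712.94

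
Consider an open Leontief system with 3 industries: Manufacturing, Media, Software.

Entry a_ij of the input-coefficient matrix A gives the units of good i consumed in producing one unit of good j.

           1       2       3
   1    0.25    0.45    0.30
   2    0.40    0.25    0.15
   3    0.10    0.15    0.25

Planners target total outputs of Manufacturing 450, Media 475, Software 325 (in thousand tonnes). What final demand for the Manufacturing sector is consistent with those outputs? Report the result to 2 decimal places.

I − A =
  [   0.75    -0.45    -0.30]
  [  -0.40     0.75    -0.15]
  [  -0.10    -0.15     0.75]
d = (I − A) x:
  d_1 = (+0.75)·450 + (-0.45)·475 + (-0.30)·325 = 26.25
  d_2 = (-0.40)·450 + (+0.75)·475 + (-0.15)·325 = 127.50
  d_3 = (-0.10)·450 + (-0.15)·475 + (+0.75)·325 = 127.50

d_1 = 26.25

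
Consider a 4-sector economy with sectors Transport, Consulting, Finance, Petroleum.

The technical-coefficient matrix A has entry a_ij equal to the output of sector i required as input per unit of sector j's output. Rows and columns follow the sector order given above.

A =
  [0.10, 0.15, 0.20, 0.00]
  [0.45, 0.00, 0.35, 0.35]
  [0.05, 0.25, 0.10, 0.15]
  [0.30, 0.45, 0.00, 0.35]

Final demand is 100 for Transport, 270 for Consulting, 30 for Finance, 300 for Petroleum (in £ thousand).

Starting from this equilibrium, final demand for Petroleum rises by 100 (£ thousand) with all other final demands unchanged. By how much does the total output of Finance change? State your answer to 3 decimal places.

I − A =
  [   0.90    -0.15    -0.20     0.00]
  [  -0.45     1.00    -0.35    -0.35]
  [  -0.05    -0.25     0.90    -0.15]
  [  -0.30    -0.45     0.00     0.65]
Compute the cofactors C_ij = (−1)^(i+j)·(3×3 minor ij) of I−A; the adjugate is their transpose:
adj(I−A) = Cᵀ =
  [ 0.362750   0.133750   0.132625   0.102625]
  [ 0.384875   0.511000   0.284250   0.340750]
  [ 0.199375   0.218625   0.383625   0.206250]
  [ 0.433875   0.415500   0.258000   0.635375]
det(I−A) = Σ_j (I−A)_1j·C_1j = (0.90)(0.362750) + (-0.15)(0.384875) + (-0.20)(0.199375) + (0.00)(0.433875) = 0.22886875
(I − A)⁻¹ = adj(I−A) / det(I−A) ≈
  [   1.5850     0.5844     0.5795     0.4484]
  [   1.6816     2.2327     1.2420     1.4888]
  [   0.8711     0.9552     1.6762     0.9012]
  [   1.8957     1.8155     1.1273     2.7762]
Δx = (I − A)⁻¹ Δd with Δd having +100 in the Petroleum component and 0 elsewhere.
So Δx_3 = L_34 · (+100), where L_34 = adj(I−A)_34 / det(I−A) = 0.206250 / 0.22886875.
Δx_3 = 0.206250 × (+100) / 0.22886875 = 20.625 / 0.22886875 ≈ 90.117.

Δx_3 = 90.117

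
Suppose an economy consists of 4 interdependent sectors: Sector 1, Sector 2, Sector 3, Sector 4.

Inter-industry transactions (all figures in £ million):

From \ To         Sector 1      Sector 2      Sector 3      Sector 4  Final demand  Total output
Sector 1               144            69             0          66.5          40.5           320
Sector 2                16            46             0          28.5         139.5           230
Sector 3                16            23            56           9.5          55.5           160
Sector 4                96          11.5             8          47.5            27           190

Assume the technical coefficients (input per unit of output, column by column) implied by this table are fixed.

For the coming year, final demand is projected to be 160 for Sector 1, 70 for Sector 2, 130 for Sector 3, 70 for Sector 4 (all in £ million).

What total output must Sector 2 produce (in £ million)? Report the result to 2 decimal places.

x_2 = 200.12

Technical coefficients a_ij = z_ij / X_j:
  a_11 = 144/320 = 0.45, a_21 = 16/320 = 0.05, a_31 = 16/320 = 0.05, a_41 = 96/320 = 0.30
  a_12 = 69/230 = 0.30, a_22 = 46/230 = 0.20, a_32 = 23/230 = 0.10, a_42 = 11.5/230 = 0.05
  a_13 = 0/160 = 0.00, a_23 = 0/160 = 0.00, a_33 = 56/160 = 0.35, a_43 = 8/160 = 0.05
  a_14 = 66.5/190 = 0.35, a_24 = 28.5/190 = 0.15, a_34 = 9.5/190 = 0.05, a_44 = 47.5/190 = 0.25
I − A =
  [   0.55    -0.30     0.00    -0.35]
  [  -0.05     0.80     0.00    -0.15]
  [  -0.05    -0.10     0.65    -0.05]
  [  -0.30    -0.05    -0.05     0.75]
Compute the cofactors C_ij = (−1)^(i+j)·(3×3 minor ij) of I−A; the adjugate is their transpose:
adj(I−A) = Cᵀ =
  [ 0.382375   0.158625   0.016250   0.211250]
  [ 0.053875   0.197625   0.005000   0.065000]
  [ 0.050000   0.048750   0.216250   0.047500]
  [ 0.159875   0.079875   0.021250   0.276250]
det(I−A) = Σ_j (I−A)_1j·C_1j = (0.55)(0.382375) + (-0.30)(0.053875) + (0.00)(0.050000) + (-0.35)(0.159875) = 0.1381875
(I − A)⁻¹ = adj(I−A) / det(I−A) ≈
  [   2.7671     1.1479     0.1176     1.5287]
  [   0.3899     1.4301     0.0362     0.4704]
  [   0.3618     0.3528     1.5649     0.3437]
  [   1.1569     0.5780     0.1538     1.9991]
x = (I − A)⁻¹ d = adj(I−A)·d / det(I−A), with det(I−A) = 0.1381875:
  x_1 = (0.382375·160 + 0.158625·70 + 0.016250·130 + 0.211250·70) / 0.1381875 = 89.18375 / 0.1381875 ≈ 645.38
  x_2 = (0.053875·160 + 0.197625·70 + 0.005000·130 + 0.065000·70) / 0.1381875 = 27.65375 / 0.1381875 ≈ 200.12
  x_3 = (0.050000·160 + 0.048750·70 + 0.216250·130 + 0.047500·70) / 0.1381875 = 42.85 / 0.1381875 ≈ 310.09
  x_4 = (0.159875·160 + 0.079875·70 + 0.021250·130 + 0.276250·70) / 0.1381875 = 53.27125 / 0.1381875 ≈ 385.50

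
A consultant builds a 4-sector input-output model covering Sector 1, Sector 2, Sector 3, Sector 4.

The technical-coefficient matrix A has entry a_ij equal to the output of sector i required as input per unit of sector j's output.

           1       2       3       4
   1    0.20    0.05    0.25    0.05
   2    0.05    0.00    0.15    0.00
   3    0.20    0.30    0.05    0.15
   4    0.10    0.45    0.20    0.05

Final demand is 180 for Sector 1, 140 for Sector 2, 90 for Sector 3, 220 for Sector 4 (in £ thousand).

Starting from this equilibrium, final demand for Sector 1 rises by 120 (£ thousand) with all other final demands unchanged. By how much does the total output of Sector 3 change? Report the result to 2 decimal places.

Δx_3 = 45.44

I − A =
  [   0.80    -0.05    -0.25    -0.05]
  [  -0.05     1.00    -0.15     0.00]
  [  -0.20    -0.30     0.95    -0.15]
  [  -0.10    -0.45    -0.20     0.95]
Compute the cofactors C_ij = (−1)^(i+j)·(3×3 minor ij) of I−A; the adjugate is their transpose:
adj(I−A) = Cᵀ =
  [ 0.819625   0.156125   0.258000   0.083875]
  [ 0.074375   0.640000   0.125625   0.023750]
  [ 0.222625   0.295250   0.751500   0.130375]
  [ 0.168375   0.381750   0.244875   0.666375]
det(I−A) = Σ_j (I−A)_1j·C_1j = (0.80)(0.819625) + (-0.05)(0.074375) + (-0.25)(0.222625) + (-0.05)(0.168375) = 0.58790625
(I − A)⁻¹ = adj(I−A) / det(I−A) ≈
  [   1.3941     0.2656     0.4388     0.1427]
  [   0.1265     1.0886     0.2137     0.0404]
  [   0.3787     0.5022     1.2783     0.2218]
  [   0.2864     0.6493     0.4165     1.1335]
Δx = (I − A)⁻¹ Δd with Δd having +120 in the Sector 1 component and 0 elsewhere.
So Δx_3 = L_31 · (+120), where L_31 = adj(I−A)_31 / det(I−A) = 0.222625 / 0.58790625.
Δx_3 = 0.222625 × (+120) / 0.58790625 = 26.715 / 0.58790625 ≈ 45.44.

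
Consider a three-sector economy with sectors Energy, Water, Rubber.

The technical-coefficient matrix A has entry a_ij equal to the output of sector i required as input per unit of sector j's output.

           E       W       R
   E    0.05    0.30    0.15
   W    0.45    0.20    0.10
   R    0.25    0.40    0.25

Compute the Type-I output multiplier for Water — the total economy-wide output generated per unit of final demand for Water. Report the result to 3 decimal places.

m_W = 3.863

I − A =
  [   0.95    -0.30    -0.15]
  [  -0.45     0.80    -0.10]
  [  -0.25    -0.40     0.75]
Cofactors of I−A, C_ij = (−1)^(i+j)·(minor ij) (rows/columns in the sector order above):
  C_11 = (0.80)(0.75) − (-0.10)(-0.40) = 0.5600
  C_12 = −[(-0.45)(0.75) − (-0.10)(-0.25)] = 0.3625
  C_13 = (-0.45)(-0.40) − (0.80)(-0.25) = 0.3800
  C_21 = −[(-0.30)(0.75) − (-0.15)(-0.40)] = 0.2850
  C_22 = (0.95)(0.75) − (-0.15)(-0.25) = 0.6750
  C_23 = −[(0.95)(-0.40) − (-0.30)(-0.25)] = 0.4550
  C_31 = (-0.30)(-0.10) − (-0.15)(0.80) = 0.1500
  C_32 = −[(0.95)(-0.10) − (-0.15)(-0.45)] = 0.1625
  C_33 = (0.95)(0.80) − (-0.30)(-0.45) = 0.6250
det(I−A) = Σ_j (I−A)_1j·C_1j = (0.95)(0.5600) + (-0.30)(0.3625) + (-0.15)(0.3800) = 0.36625
adj(I−A) = Cᵀ =
  [ 0.5600   0.2850   0.1500]
  [ 0.3625   0.6750   0.1625]
  [ 0.3800   0.4550   0.6250]
(I − A)⁻¹ = adj(I−A) / det(I−A) ≈
  [   1.5290     0.7782     0.4096]
  [   0.9898     1.8430     0.4437]
  [   1.0375     1.2423     1.7065]
The output multiplier for sector j is the column-j sum of the Leontief inverse (I − A)⁻¹ = adj(I−A) / det(I−A).
Column W of adj(I−A): (0.2850, 0.6750, 0.4550); det(I−A) = 0.36625.
m_W = (0.2850 + 0.6750 + 0.4550) / 0.36625 = 1.415 / 0.36625 ≈ 3.863.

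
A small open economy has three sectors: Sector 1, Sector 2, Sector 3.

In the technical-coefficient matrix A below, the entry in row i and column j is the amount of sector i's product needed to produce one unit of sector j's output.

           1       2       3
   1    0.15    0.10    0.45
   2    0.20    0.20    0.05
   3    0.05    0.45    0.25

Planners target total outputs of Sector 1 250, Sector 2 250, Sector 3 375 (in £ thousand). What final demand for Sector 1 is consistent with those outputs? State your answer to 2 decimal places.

d_1 = 18.75

I − A =
  [   0.85    -0.10    -0.45]
  [  -0.20     0.80    -0.05]
  [  -0.05    -0.45     0.75]
d = (I − A) x:
  d_1 = (+0.85)·250 + (-0.10)·250 + (-0.45)·375 = 18.75
  d_2 = (-0.20)·250 + (+0.80)·250 + (-0.05)·375 = 131.25
  d_3 = (-0.05)·250 + (-0.45)·250 + (+0.75)·375 = 156.25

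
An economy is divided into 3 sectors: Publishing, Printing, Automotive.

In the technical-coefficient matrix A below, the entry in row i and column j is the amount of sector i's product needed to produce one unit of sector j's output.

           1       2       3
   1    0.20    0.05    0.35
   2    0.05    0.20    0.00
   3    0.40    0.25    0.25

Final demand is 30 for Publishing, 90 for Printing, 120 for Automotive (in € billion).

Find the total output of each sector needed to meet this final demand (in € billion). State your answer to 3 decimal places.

x_1 = 173.739, x_2 = 123.359, x_3 = 293.780

I − A =
  [   0.80    -0.05    -0.35]
  [  -0.05     0.80     0.00]
  [  -0.40    -0.25     0.75]
Cofactors of I−A, C_ij = (−1)^(i+j)·(minor ij) (rows/columns in the sector order above):
  C_11 = (0.80)(0.75) − (0.00)(-0.25) = 0.6000
  C_12 = −[(-0.05)(0.75) − (0.00)(-0.40)] = 0.0375
  C_13 = (-0.05)(-0.25) − (0.80)(-0.40) = 0.3325
  C_21 = −[(-0.05)(0.75) − (-0.35)(-0.25)] = 0.1250
  C_22 = (0.80)(0.75) − (-0.35)(-0.40) = 0.4600
  C_23 = −[(0.80)(-0.25) − (-0.05)(-0.40)] = 0.2200
  C_31 = (-0.05)(0.00) − (-0.35)(0.80) = 0.2800
  C_32 = −[(0.80)(0.00) − (-0.35)(-0.05)] = 0.0175
  C_33 = (0.80)(0.80) − (-0.05)(-0.05) = 0.6375
det(I−A) = Σ_j (I−A)_1j·C_1j = (0.80)(0.6000) + (-0.05)(0.0375) + (-0.35)(0.3325) = 0.36175
adj(I−A) = Cᵀ =
  [ 0.6000   0.1250   0.2800]
  [ 0.0375   0.4600   0.0175]
  [ 0.3325   0.2200   0.6375]
(I − A)⁻¹ = adj(I−A) / det(I−A) ≈
  [   1.6586     0.3455     0.7740]
  [   0.1037     1.2716     0.0484]
  [   0.9191     0.6082     1.7623]
x = (I − A)⁻¹ d = adj(I−A)·d / det(I−A), with det(I−A) = 0.36175:
  x_1 = (0.6000·30 + 0.1250·90 + 0.2800·120) / 0.36175 = 62.85 / 0.36175 ≈ 173.739
  x_2 = (0.0375·30 + 0.4600·90 + 0.0175·120) / 0.36175 = 44.625 / 0.36175 ≈ 123.359
  x_3 = (0.3325·30 + 0.2200·90 + 0.6375·120) / 0.36175 = 106.275 / 0.36175 ≈ 293.780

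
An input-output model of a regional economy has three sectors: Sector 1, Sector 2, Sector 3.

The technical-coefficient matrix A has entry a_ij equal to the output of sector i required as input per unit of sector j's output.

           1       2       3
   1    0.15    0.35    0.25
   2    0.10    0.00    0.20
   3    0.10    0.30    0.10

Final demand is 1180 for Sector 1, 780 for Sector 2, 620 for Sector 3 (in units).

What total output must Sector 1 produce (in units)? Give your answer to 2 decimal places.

x_1 = 2323.17

I − A =
  [   0.85    -0.35    -0.25]
  [  -0.10     1.00    -0.20]
  [  -0.10    -0.30     0.90]
Cofactors of I−A, C_ij = (−1)^(i+j)·(minor ij) (rows/columns in the sector order above):
  C_11 = (1.00)(0.90) − (-0.20)(-0.30) = 0.8400
  C_12 = −[(-0.10)(0.90) − (-0.20)(-0.10)] = 0.1100
  C_13 = (-0.10)(-0.30) − (1.00)(-0.10) = 0.1300
  C_21 = −[(-0.35)(0.90) − (-0.25)(-0.30)] = 0.3900
  C_22 = (0.85)(0.90) − (-0.25)(-0.10) = 0.7400
  C_23 = −[(0.85)(-0.30) − (-0.35)(-0.10)] = 0.2900
  C_31 = (-0.35)(-0.20) − (-0.25)(1.00) = 0.3200
  C_32 = −[(0.85)(-0.20) − (-0.25)(-0.10)] = 0.1950
  C_33 = (0.85)(1.00) − (-0.35)(-0.10) = 0.8150
det(I−A) = Σ_j (I−A)_1j·C_1j = (0.85)(0.8400) + (-0.35)(0.1100) + (-0.25)(0.1300) = 0.6430
adj(I−A) = Cᵀ =
  [ 0.8400   0.3900   0.3200]
  [ 0.1100   0.7400   0.1950]
  [ 0.1300   0.2900   0.8150]
(I − A)⁻¹ = adj(I−A) / det(I−A) ≈
  [   1.3064     0.6065     0.4977]
  [   0.1711     1.1509     0.3033]
  [   0.2022     0.4510     1.2675]
x = (I − A)⁻¹ d = adj(I−A)·d / det(I−A), with det(I−A) = 0.6430:
  x_1 = (0.8400·1180 + 0.3900·780 + 0.3200·620) / 0.6430 = 1493.80 / 0.6430 ≈ 2323.17
  x_2 = (0.1100·1180 + 0.7400·780 + 0.1950·620) / 0.6430 = 827.90 / 0.6430 ≈ 1287.56
  x_3 = (0.1300·1180 + 0.2900·780 + 0.8150·620) / 0.6430 = 884.90 / 0.6430 ≈ 1376.21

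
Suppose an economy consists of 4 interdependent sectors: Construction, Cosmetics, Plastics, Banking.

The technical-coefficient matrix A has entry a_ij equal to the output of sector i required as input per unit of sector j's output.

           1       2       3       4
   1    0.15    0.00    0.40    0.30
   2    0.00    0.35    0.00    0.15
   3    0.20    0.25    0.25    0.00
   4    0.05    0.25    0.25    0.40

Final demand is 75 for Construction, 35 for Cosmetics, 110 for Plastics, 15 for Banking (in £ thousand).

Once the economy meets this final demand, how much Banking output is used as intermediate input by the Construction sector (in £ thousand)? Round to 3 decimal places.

z_41 = 13.805

I − A =
  [   0.85     0.00    -0.40    -0.30]
  [   0.00     0.65     0.00    -0.15]
  [  -0.20    -0.25     0.75     0.00]
  [  -0.05    -0.25    -0.25     0.60]
Compute the cofactors C_ij = (−1)^(i+j)·(3×3 minor ij) of I−A; the adjugate is their transpose:
adj(I−A) = Cᵀ =
  [ 0.255000   0.135000   0.189750   0.161250]
  [ 0.013125   0.308250   0.034875   0.083625]
  [ 0.072375   0.138750   0.289875   0.070875]
  [ 0.056875   0.197500   0.151125   0.362375]
det(I−A) = Σ_j (I−A)_1j·C_1j = (0.85)(0.255000) + (0.00)(0.013125) + (-0.40)(0.072375) + (-0.30)(0.056875) = 0.1707375
(I − A)⁻¹ = adj(I−A) / det(I−A) ≈
  [   1.4935     0.7907     1.1114     0.9444]
  [   0.0769     1.8054     0.2043     0.4898]
  [   0.4239     0.8127     1.6978     0.4151]
  [   0.3331     1.1567     0.8851     2.1224]
First solve x = (I − A)⁻¹ d = adj(I−A)·d / det(I−A); in particular x_1 = (0.255000·75 + 0.135000·35 + 0.189750·110 + 0.161250·15) / 0.1707375 = 47.14125 / 0.1707375 ≈ 276.10367.
Intermediate flow from 4 to 1: z_41 = a_41 · x_1 = 0.05 × 47.14125 / 0.1707375 = 2.3570625 / 0.1707375 ≈ 13.805.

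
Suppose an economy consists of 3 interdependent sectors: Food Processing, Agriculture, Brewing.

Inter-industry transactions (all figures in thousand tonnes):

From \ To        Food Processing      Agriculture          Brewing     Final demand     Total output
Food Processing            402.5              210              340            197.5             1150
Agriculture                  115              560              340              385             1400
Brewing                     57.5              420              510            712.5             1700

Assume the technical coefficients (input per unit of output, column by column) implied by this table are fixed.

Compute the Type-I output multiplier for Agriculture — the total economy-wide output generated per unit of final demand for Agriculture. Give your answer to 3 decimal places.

Technical coefficients a_ij = z_ij / X_j:
  a_11 = 402.5/1150 = 0.35, a_21 = 115/1150 = 0.10, a_31 = 57.5/1150 = 0.05
  a_12 = 210/1400 = 0.15, a_22 = 560/1400 = 0.40, a_32 = 420/1400 = 0.30
  a_13 = 340/1700 = 0.20, a_23 = 340/1700 = 0.20, a_33 = 510/1700 = 0.30
I − A =
  [   0.65    -0.15    -0.20]
  [  -0.10     0.60    -0.20]
  [  -0.05    -0.30     0.70]
Cofactors of I−A, C_ij = (−1)^(i+j)·(minor ij) (rows/columns in the sector order above):
  C_11 = (0.60)(0.70) − (-0.20)(-0.30) = 0.3600
  C_12 = −[(-0.10)(0.70) − (-0.20)(-0.05)] = 0.0800
  C_13 = (-0.10)(-0.30) − (0.60)(-0.05) = 0.0600
  C_21 = −[(-0.15)(0.70) − (-0.20)(-0.30)] = 0.1650
  C_22 = (0.65)(0.70) − (-0.20)(-0.05) = 0.4450
  C_23 = −[(0.65)(-0.30) − (-0.15)(-0.05)] = 0.2025
  C_31 = (-0.15)(-0.20) − (-0.20)(0.60) = 0.1500
  C_32 = −[(0.65)(-0.20) − (-0.20)(-0.10)] = 0.1500
  C_33 = (0.65)(0.60) − (-0.15)(-0.10) = 0.3750
det(I−A) = Σ_j (I−A)_1j·C_1j = (0.65)(0.3600) + (-0.15)(0.0800) + (-0.20)(0.0600) = 0.2100
adj(I−A) = Cᵀ =
  [ 0.3600   0.1650   0.1500]
  [ 0.0800   0.4450   0.1500]
  [ 0.0600   0.2025   0.3750]
(I − A)⁻¹ = adj(I−A) / det(I−A) ≈
  [   1.7143     0.7857     0.7143]
  [   0.3810     2.1190     0.7143]
  [   0.2857     0.9643     1.7857]
The output multiplier for sector j is the column-j sum of the Leontief inverse (I − A)⁻¹ = adj(I−A) / det(I−A).
Column 2 of adj(I−A): (0.1650, 0.4450, 0.2025); det(I−A) = 0.2100.
m_2 = (0.1650 + 0.4450 + 0.2025) / 0.2100 = 0.8125 / 0.2100 ≈ 3.869.

m_2 = 3.869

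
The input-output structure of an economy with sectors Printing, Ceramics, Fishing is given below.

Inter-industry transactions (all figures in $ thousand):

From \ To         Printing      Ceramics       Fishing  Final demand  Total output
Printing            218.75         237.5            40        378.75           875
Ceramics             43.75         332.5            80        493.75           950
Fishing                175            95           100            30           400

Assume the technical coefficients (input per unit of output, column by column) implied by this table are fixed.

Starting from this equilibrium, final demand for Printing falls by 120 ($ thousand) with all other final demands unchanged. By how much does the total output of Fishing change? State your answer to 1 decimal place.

Technical coefficients a_ij = z_ij / X_j:
  a_PP = 218.75/875 = 0.25, a_CP = 43.75/875 = 0.05, a_FP = 175/875 = 0.20
  a_PC = 237.5/950 = 0.25, a_CC = 332.5/950 = 0.35, a_FC = 95/950 = 0.10
  a_PF = 40/400 = 0.10, a_CF = 80/400 = 0.20, a_FF = 100/400 = 0.25
I − A =
  [   0.75    -0.25    -0.10]
  [  -0.05     0.65    -0.20]
  [  -0.20    -0.10     0.75]
Cofactors of I−A, C_ij = (−1)^(i+j)·(minor ij) (rows/columns in the sector order above):
  C_11 = (0.65)(0.75) − (-0.20)(-0.10) = 0.4675
  C_12 = −[(-0.05)(0.75) − (-0.20)(-0.20)] = 0.0775
  C_13 = (-0.05)(-0.10) − (0.65)(-0.20) = 0.1350
  C_21 = −[(-0.25)(0.75) − (-0.10)(-0.10)] = 0.1975
  C_22 = (0.75)(0.75) − (-0.10)(-0.20) = 0.5425
  C_23 = −[(0.75)(-0.10) − (-0.25)(-0.20)] = 0.1250
  C_31 = (-0.25)(-0.20) − (-0.10)(0.65) = 0.1150
  C_32 = −[(0.75)(-0.20) − (-0.10)(-0.05)] = 0.1550
  C_33 = (0.75)(0.65) − (-0.25)(-0.05) = 0.4750
det(I−A) = Σ_j (I−A)_1j·C_1j = (0.75)(0.4675) + (-0.25)(0.0775) + (-0.10)(0.1350) = 0.31775
adj(I−A) = Cᵀ =
  [ 0.4675   0.1975   0.1150]
  [ 0.0775   0.5425   0.1550]
  [ 0.1350   0.1250   0.4750]
(I − A)⁻¹ = adj(I−A) / det(I−A) ≈
  [   1.4713     0.6216     0.3619]
  [   0.2439     1.7073     0.4878]
  [   0.4249     0.3934     1.4949]
Δx = (I − A)⁻¹ Δd with Δd having -120 in the Printing component and 0 elsewhere.
So Δx_F = L_FP · (-120), where L_FP = adj(I−A)_FP / det(I−A) = 0.1350 / 0.31775.
Δx_F = 0.1350 × (-120) / 0.31775 = -16.20 / 0.31775 ≈ -51.0.

Δx_F = -51.0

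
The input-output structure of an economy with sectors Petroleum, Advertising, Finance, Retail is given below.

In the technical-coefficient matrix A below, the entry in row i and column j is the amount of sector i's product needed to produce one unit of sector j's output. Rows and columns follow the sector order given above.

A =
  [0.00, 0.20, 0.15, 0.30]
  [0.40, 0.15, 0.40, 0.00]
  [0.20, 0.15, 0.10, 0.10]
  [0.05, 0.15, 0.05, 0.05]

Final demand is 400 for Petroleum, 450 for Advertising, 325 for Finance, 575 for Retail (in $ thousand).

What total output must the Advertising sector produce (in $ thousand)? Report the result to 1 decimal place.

x_2 = 1523.3

I − A =
  [   1.00    -0.20    -0.15    -0.30]
  [  -0.40     0.85    -0.40     0.00]
  [  -0.20    -0.15     0.90    -0.10]
  [  -0.05    -0.15    -0.05     0.95]
Compute the cofactors C_ij = (−1)^(i+j)·(3×3 minor ij) of I−A; the adjugate is their transpose:
adj(I−A) = Cᵀ =
  [ 0.659500   0.236375   0.227875   0.232250]
  [ 0.418000   0.804250   0.437000   0.178000]
  [ 0.228750   0.203250   0.700750   0.146000]
  [ 0.112750   0.150125   0.117875   0.582500]
det(I−A) = Σ_j (I−A)_1j·C_1j = (1.00)(0.659500) + (-0.20)(0.418000) + (-0.15)(0.228750) + (-0.30)(0.112750) = 0.5077625
(I − A)⁻¹ = adj(I−A) / det(I−A) ≈
  [   1.2988     0.4655     0.4488     0.4574]
  [   0.8232     1.5839     0.8606     0.3506]
  [   0.4505     0.4003     1.3801     0.2875]
  [   0.2221     0.2957     0.2321     1.1472]
x = (I − A)⁻¹ d = adj(I−A)·d / det(I−A), with det(I−A) = 0.5077625:
  x_1 = (0.659500·400 + 0.236375·450 + 0.227875·325 + 0.232250·575) / 0.5077625 = 577.771875 / 0.5077625 ≈ 1137.9
  x_2 = (0.418000·400 + 0.804250·450 + 0.437000·325 + 0.178000·575) / 0.5077625 = 773.4875 / 0.5077625 ≈ 1523.3
  x_3 = (0.228750·400 + 0.203250·450 + 0.700750·325 + 0.146000·575) / 0.5077625 = 494.65625 / 0.5077625 ≈ 974.2
  x_4 = (0.112750·400 + 0.150125·450 + 0.117875·325 + 0.582500·575) / 0.5077625 = 485.903125 / 0.5077625 ≈ 956.9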